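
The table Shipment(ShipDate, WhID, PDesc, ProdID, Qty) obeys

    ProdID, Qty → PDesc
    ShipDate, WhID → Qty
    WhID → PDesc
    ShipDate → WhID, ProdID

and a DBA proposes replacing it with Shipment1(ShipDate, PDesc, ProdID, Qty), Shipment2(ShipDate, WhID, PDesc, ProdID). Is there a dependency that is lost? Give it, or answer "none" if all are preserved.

ProdID, Qty → PDesc lies within Shipment1.
ShipDate, WhID → Qty: restricted closure across fragments reaches Qty.
WhID → PDesc lies within Shipment2.
ShipDate → WhID, ProdID lies within Shipment2.
Every dependency is enforceable on the fragments, so the decomposition is dependency-preserving.

none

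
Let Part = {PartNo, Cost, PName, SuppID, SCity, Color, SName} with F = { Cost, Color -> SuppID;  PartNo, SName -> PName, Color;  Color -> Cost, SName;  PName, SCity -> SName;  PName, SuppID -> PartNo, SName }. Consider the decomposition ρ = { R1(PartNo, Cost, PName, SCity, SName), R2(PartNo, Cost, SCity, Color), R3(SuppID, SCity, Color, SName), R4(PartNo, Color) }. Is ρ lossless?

Yes

Chase test. Columns are PartNo, Cost, PName, SuppID, SCity, Color, SName; row i has aⱼ where attribute j ∈ Ri, else bᵢⱼ.
Initial tableau (one row per fragment):
  row 1: a1 a2 a3 b14 a5 b16 a7
  row 2: a1 a2 b23 b24 a5 a6 b27
  row 3: b31 b32 b33 a4 a5 a6 a7
  row 4: a1 b42 b43 b44 b45 a6 b47
Rows 2 and 3 agree on Color; apply Color→Cost, SName and equate their Cost, SName entries.
Rows 2 and 4 agree on Color; apply Color→Cost, SName and equate their Cost, SName entries.
Rows 2 and 3 agree on Cost, Color; apply Cost, Color→SuppID and equate their SuppID entries.
Rows 2 and 4 agree on Cost, Color; apply Cost, Color→SuppID and equate their SuppID entries.
Rows 1 and 2 agree on PartNo, SName; apply PartNo, SName→PName, Color and equate their PName, Color entries.
Rows 1 and 4 agree on PartNo, SName; apply PartNo, SName→PName, Color and equate their PName, Color entries.
Rows 1 and 2 agree on Cost, Color; apply Cost, Color→SuppID and equate their SuppID entries.
Row 1 is now all distinguished symbols — the join is lossless.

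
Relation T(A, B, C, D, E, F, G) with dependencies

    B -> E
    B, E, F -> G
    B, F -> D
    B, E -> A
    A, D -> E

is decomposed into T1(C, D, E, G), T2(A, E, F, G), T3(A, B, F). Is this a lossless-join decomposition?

Chase test. Columns are A, B, C, D, E, F, G; row i has aⱼ where attribute j ∈ Ti, else bᵢⱼ.
Initial tableau (one row per fragment):
  row 1: b11 b12 a3 a4 a5 b16 a7
  row 2: a1 b22 b23 b24 a5 a6 a7
  row 3: a1 a2 b33 b34 b35 a6 b37
No row becomes fully distinguished — the join is lossy.

No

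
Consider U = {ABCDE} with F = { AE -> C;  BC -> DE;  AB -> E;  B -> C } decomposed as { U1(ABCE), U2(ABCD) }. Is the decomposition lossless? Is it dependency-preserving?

Lossless test: (ABC)⁺ = {ABCDE}, which contains all of one fragment — lossless.
Dependency preservation: BC → DE is not contained in any single fragment, but the restricted closure of its left-hand side across the fragments still reaches the right-hand side; the remaining FDs each lie inside some fragment. All dependencies are preserved.

lossless and dependency-preserving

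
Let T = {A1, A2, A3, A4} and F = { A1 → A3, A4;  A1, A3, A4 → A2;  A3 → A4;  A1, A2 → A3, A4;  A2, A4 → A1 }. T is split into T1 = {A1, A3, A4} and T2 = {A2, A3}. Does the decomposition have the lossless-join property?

Common attributes: T1 ∩ T2 = {A3}.
Closure of {A3}: A3 → A4 applies, adding A4. So (A3)⁺ = {A3, A4}.
The closure contains neither all of T1 = {A1, A3, A4} nor all of T2 = {A2, A3}, so the common attributes are not a superkey of either fragment. The join is lossy.

No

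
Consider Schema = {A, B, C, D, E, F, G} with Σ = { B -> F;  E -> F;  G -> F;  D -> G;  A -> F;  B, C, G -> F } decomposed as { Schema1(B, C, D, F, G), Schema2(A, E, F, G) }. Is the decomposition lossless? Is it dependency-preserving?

lossy but dependency-preserving

Lossless test: (F, G)⁺ = {F, G}, which is a superkey of neither fragment — lossy.
Dependency preservation: every FD's attributes lie within a single fragment, so each can be enforced locally — preserved.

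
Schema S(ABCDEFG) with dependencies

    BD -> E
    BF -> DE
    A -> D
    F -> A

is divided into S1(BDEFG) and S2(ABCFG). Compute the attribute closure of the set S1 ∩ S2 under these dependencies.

ABDEFG

S1 ∩ S2 = {BFG}.
BF → DE applies, adding DE
F → A applies, adding A
Closure: {ABDEFG}.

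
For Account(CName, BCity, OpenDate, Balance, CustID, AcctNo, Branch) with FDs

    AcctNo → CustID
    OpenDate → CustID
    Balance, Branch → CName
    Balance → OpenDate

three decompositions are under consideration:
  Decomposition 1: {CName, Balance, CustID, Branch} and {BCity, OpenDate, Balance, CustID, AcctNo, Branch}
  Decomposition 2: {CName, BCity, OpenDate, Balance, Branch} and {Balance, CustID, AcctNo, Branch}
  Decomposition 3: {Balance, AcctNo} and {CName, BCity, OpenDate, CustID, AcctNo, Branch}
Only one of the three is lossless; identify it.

Decomposition 1

Decomposition 1: common = {Balance, CustID, Branch}, closure = {CName, OpenDate, Balance, CustID, Branch} → lossless.
Decomposition 2: common = {Balance, Branch}, closure = {CName, OpenDate, Balance, CustID, Branch} → lossy.
Decomposition 3: common = {AcctNo}, closure = {CustID, AcctNo} → lossy.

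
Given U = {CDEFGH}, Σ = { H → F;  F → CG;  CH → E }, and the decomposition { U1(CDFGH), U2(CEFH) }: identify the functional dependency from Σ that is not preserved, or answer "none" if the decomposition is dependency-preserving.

H → F lies within U1.
F → CG lies within U1.
CH → E lies within U2.
Every dependency is enforceable on the fragments, so the decomposition is dependency-preserving.

none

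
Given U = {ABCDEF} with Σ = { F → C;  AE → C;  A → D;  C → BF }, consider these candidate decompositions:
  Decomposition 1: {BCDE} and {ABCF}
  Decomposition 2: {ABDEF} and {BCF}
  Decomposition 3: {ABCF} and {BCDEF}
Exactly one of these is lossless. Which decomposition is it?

Decomposition 1: common = {BC}, closure = {BCF} → lossy.
Decomposition 2: common = {BF}, closure = {BCF} → lossless.
Decomposition 3: common = {BCF}, closure = {BCF} → lossy.

Decomposition 2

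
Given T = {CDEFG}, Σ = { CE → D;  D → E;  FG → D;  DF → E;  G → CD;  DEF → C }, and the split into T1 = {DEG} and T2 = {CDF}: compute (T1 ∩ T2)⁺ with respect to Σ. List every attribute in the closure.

T1 ∩ T2 = {D}.
D → E applies, adding E
Closure: {DE}.

DE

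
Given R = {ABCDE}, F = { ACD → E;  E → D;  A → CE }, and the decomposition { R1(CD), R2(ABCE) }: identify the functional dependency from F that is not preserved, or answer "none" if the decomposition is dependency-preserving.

Check E → D: no single fragment contains all of {DE}, and the restricted closure of {E} across the fragments never reaches {D}.
ACD → E is preserved.
A → CE is preserved.

E → D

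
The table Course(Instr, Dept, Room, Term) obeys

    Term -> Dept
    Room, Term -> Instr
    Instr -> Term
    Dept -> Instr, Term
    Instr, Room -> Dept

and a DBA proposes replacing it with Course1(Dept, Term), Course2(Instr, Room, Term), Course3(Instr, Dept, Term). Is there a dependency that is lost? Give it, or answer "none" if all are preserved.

Term → Dept lies within Course1.
Room, Term → Instr lies within Course2.
Instr → Term lies within Course2.
Dept → Instr, Term lies within Course3.
Instr, Room → Dept: restricted closure across fragments reaches Dept.
Every dependency is enforceable on the fragments, so the decomposition is dependency-preserving.

none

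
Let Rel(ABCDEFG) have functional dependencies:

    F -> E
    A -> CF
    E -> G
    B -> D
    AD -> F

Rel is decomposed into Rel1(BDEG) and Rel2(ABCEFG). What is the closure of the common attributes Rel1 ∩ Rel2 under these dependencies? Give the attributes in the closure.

Rel1 ∩ Rel2 = {BEG}.
B → D applies, adding D
Closure: {BDEG}.

BDEG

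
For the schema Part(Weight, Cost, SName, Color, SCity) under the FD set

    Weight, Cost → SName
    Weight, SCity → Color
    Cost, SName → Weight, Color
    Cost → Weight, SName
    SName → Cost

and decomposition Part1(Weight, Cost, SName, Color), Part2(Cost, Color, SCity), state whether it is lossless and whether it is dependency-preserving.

lossless but not dependency-preserving

Lossless test: (Cost, Color)⁺ = {Weight, Cost, SName, Color}, which contains all of one fragment — lossless.
Dependency preservation: the restricted closure of {Weight, SCity} across the fragments never reaches {Color}, so Weight, SCity → Color cannot be enforced without a join — not preserved.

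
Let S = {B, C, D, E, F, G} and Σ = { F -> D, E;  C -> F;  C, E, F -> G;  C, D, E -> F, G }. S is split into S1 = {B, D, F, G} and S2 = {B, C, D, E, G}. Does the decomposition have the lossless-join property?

Common attributes: S1 ∩ S2 = {B, D, G}.
No dependency enlarges {B, D, G}, so (B, D, G)⁺ = {B, D, G}.
The closure contains neither all of S1 = {B, D, F, G} nor all of S2 = {B, C, D, E, G}, so the common attributes are not a superkey of either fragment. The join is lossy.

No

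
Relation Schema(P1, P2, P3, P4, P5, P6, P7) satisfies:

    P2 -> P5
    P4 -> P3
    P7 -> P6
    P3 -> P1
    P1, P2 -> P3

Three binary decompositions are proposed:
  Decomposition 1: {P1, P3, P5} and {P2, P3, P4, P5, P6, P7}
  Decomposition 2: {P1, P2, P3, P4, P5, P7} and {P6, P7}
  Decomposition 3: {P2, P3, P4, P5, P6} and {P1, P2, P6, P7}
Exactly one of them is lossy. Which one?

Decomposition 3

Decomposition 1: common = {P3, P5}, closure = {P1, P3, P5} → lossless.
Decomposition 2: common = {P7}, closure = {P6, P7} → lossless.
Decomposition 3: common = {P2, P6}, closure = {P2, P5, P6} → lossy.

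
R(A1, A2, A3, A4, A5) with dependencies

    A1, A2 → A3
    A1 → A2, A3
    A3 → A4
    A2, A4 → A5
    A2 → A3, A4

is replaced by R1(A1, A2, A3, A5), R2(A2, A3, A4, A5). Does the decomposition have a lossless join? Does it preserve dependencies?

lossless and dependency-preserving

Lossless test: (A2, A3, A5)⁺ = {A2, A3, A4, A5}, which contains all of one fragment — lossless.
Dependency preservation: every FD's attributes lie within a single fragment, so each can be enforced locally — preserved.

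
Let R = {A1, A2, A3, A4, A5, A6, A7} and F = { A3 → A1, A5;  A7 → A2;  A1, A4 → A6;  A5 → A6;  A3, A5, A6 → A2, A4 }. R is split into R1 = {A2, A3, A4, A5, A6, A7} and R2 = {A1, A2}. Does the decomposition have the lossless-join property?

Common attributes: R1 ∩ R2 = {A2}.
No dependency enlarges {A2}, so (A2)⁺ = {A2}.
The closure contains neither all of R1 = {A2, A3, A4, A5, A6, A7} nor all of R2 = {A1, A2}, so the common attributes are not a superkey of either fragment. The join is lossy.

No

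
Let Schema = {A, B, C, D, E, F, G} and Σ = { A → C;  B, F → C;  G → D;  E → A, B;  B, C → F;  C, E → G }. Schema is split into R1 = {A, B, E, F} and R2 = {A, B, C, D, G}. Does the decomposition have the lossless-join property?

No

Common attributes: R1 ∩ R2 = {A, B}.
Closure of {A, B}: A → C applies, adding C; B, C → F applies, adding F. So (A, B)⁺ = {A, B, C, F}.
The closure contains neither all of R1 = {A, B, E, F} nor all of R2 = {A, B, C, D, G}, so the common attributes are not a superkey of either fragment. The join is lossy.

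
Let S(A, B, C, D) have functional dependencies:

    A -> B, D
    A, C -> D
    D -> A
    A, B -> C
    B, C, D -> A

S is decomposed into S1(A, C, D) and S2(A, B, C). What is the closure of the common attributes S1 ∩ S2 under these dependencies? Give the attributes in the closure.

A, B, C, D

S1 ∩ S2 = {A, C}.
A → B, D applies, adding B, D
Closure: {A, B, C, D}.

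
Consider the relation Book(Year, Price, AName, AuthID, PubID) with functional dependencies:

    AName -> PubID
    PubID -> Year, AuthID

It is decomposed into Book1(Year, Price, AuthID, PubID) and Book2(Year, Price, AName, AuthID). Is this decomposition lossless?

No

Common attributes: Book1 ∩ Book2 = {Year, Price, AuthID}.
No dependency enlarges {Year, Price, AuthID}, so (Year, Price, AuthID)⁺ = {Year, Price, AuthID}.
The closure contains neither all of Book1 = {Year, Price, AuthID, PubID} nor all of Book2 = {Year, Price, AName, AuthID}, so the common attributes are not a superkey of either fragment. The join is lossy.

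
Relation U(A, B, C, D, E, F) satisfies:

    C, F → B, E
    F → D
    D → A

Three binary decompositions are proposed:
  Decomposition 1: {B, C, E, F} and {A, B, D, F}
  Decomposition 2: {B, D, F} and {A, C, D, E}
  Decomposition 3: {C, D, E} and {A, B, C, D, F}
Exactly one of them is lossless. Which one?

Decomposition 1

Decomposition 1: common = {B, F}, closure = {A, B, D, F} → lossless.
Decomposition 2: common = {D}, closure = {A, D} → lossy.
Decomposition 3: common = {C, D}, closure = {A, C, D} → lossy.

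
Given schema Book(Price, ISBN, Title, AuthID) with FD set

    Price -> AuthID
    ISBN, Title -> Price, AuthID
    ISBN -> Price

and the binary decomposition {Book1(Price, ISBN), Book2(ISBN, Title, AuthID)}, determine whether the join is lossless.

Yes

Common attributes: Book1 ∩ Book2 = {ISBN}.
Closure of {ISBN}: ISBN → Price applies, adding Price; Price → AuthID applies, adding AuthID. So (ISBN)⁺ = {Price, ISBN, AuthID}.
This closure contains every attribute of Book1, so Book1 ∩ Book2 → Book1. The join is lossless.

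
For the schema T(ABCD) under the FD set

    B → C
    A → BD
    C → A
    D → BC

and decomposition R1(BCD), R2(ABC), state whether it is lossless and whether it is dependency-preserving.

Lossless test: (BC)⁺ = {ABCD}, which contains all of one fragment — lossless.
Dependency preservation: A → BD is not contained in any single fragment, but the restricted closure of its left-hand side across the fragments still reaches the right-hand side; the remaining FDs each lie inside some fragment. All dependencies are preserved.

lossless and dependency-preserving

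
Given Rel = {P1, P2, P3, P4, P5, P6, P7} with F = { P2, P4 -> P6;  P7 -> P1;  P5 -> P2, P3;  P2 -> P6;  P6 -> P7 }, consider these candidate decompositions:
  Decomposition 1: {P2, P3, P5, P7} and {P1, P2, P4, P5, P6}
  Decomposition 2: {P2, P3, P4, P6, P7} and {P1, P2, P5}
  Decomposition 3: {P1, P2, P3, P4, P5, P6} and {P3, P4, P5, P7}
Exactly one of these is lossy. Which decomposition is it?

Decomposition 2

Decomposition 1: common = {P2, P5}, closure = {P1, P2, P3, P5, P6, P7} → lossless.
Decomposition 2: common = {P2}, closure = {P1, P2, P6, P7} → lossy.
Decomposition 3: common = {P3, P4, P5}, closure = {P1, P2, P3, P4, P5, P6, P7} → lossless.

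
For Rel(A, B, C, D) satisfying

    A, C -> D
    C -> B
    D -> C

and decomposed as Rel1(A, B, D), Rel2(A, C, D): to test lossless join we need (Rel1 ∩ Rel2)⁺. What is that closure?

A, B, C, D

Rel1 ∩ Rel2 = {A, D}.
D → C applies, adding C
C → B applies, adding B
Closure: {A, B, C, D}.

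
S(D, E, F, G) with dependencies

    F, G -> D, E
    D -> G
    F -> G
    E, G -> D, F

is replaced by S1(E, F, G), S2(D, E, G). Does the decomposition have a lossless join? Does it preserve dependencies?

lossless and dependency-preserving

Lossless test: (E, G)⁺ = {D, E, F, G}, which contains all of one fragment — lossless.
Dependency preservation: F, G → D, E; E, G → D, F are not contained in any single fragment, but the restricted closure of each left-hand side across the fragments still reaches the right-hand side; the remaining FDs each lie inside some fragment. All dependencies are preserved.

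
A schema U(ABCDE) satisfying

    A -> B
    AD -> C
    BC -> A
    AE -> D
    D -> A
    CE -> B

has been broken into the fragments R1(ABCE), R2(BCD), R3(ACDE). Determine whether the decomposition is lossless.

Yes

Chase test. Columns are ABCDE; row i has aⱼ where attribute j ∈ Ri, else bᵢⱼ.
Initial tableau (one row per fragment):
  row 1: a1 a2 a3 b14 a5
  row 2: b21 a2 a3 a4 b25
  row 3: a1 b32 a3 a4 a5
Rows 1 and 3 agree on A; apply A→B and equate their B entries.
Rows 1 and 2 agree on BC; apply BC→A and equate their A entries.
Rows 1 and 3 agree on AE; apply AE→D and equate their D entries.
Row 1 is now all distinguished symbols — the join is lossless.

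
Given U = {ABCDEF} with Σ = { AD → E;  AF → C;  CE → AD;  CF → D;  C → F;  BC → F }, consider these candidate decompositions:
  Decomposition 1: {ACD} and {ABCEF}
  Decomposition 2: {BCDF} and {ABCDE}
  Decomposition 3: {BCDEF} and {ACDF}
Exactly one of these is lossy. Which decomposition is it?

Decomposition 3

Decomposition 1: common = {AC}, closure = {ACDEF} → lossless.
Decomposition 2: common = {BCD}, closure = {BCDF} → lossless.
Decomposition 3: common = {CDF}, closure = {CDF} → lossy.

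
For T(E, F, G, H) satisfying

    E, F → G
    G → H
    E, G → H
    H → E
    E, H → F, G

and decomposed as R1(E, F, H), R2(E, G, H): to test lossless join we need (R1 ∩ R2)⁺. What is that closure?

E, F, G, H

R1 ∩ R2 = {E, H}.
E, H → F, G applies, adding F, G
Closure: {E, F, G, H}.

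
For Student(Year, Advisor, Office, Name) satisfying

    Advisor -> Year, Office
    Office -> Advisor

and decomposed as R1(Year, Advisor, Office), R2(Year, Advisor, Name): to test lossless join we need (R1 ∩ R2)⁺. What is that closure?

Year, Advisor, Office

R1 ∩ R2 = {Year, Advisor}.
Advisor → Year, Office applies, adding Office
Closure: {Year, Advisor, Office}.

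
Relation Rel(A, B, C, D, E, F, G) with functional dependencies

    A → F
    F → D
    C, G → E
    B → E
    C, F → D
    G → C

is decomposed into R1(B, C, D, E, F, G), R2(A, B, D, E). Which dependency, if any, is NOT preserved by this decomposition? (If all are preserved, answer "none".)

A → F

Check A → F: no single fragment contains all of {A, F}, and the restricted closure of {A} across the fragments never reaches {F}.
F → D is preserved.
C, G → E is preserved.
B → E is preserved.
C, F → D is preserved.
G → C is preserved.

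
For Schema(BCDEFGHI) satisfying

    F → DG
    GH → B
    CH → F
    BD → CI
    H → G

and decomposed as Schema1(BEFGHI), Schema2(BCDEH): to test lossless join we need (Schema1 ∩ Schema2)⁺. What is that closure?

BEGH

Schema1 ∩ Schema2 = {BEH}.
H → G applies, adding G
Closure: {BEGH}.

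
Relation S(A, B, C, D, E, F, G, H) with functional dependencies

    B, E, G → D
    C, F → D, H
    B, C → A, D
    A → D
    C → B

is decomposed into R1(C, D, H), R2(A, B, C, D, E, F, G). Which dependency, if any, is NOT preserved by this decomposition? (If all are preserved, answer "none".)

Check C, F → D, H: no single fragment contains all of {C, D, F, H}, and the restricted closure of {C, F} across the fragments never reaches {D, H}.
B, E, G → D is preserved.
B, C → A, D is preserved.
A → D is preserved.
C → B is preserved.

C, F → D, H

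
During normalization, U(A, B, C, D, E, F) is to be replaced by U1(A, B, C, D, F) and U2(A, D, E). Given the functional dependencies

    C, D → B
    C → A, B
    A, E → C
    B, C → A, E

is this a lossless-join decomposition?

Common attributes: U1 ∩ U2 = {A, D}.
No dependency enlarges {A, D}, so (A, D)⁺ = {A, D}.
The closure contains neither all of U1 = {A, B, C, D, F} nor all of U2 = {A, D, E}, so the common attributes are not a superkey of either fragment. The join is lossy.

No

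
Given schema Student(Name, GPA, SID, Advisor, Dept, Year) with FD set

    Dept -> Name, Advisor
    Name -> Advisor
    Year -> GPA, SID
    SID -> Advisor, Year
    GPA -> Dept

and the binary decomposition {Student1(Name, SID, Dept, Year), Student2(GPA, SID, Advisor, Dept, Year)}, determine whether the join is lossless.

Yes

Common attributes: Student1 ∩ Student2 = {SID, Dept, Year}.
Closure of {SID, Dept, Year}: Dept → Name, Advisor applies, adding Name, Advisor; Year → GPA, SID applies, adding GPA. So (SID, Dept, Year)⁺ = {Name, GPA, SID, Advisor, Dept, Year}.
This closure contains every attribute of Student1, so Student1 ∩ Student2 → Student1. The join is lossless.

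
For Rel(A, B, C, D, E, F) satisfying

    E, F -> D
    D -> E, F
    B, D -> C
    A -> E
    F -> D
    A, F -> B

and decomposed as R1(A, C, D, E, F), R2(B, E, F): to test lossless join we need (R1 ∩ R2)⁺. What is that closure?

D, E, F

R1 ∩ R2 = {E, F}.
E, F → D applies, adding D
Closure: {D, E, F}.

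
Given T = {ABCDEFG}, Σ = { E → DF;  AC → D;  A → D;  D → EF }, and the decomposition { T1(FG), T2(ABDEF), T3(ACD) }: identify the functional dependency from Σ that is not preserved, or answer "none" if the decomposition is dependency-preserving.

none

E → DF lies within T2.
AC → D lies within T3.
A → D lies within T2.
D → EF lies within T2.
Every dependency is enforceable on the fragments, so the decomposition is dependency-preserving.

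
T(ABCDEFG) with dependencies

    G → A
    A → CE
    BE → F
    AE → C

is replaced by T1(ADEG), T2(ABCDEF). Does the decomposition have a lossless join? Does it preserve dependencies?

Lossless test: (ADE)⁺ = {ACDE}, which is a superkey of neither fragment — lossy.
Dependency preservation: every FD's attributes lie within a single fragment, so each can be enforced locally — preserved.

lossy but dependency-preserving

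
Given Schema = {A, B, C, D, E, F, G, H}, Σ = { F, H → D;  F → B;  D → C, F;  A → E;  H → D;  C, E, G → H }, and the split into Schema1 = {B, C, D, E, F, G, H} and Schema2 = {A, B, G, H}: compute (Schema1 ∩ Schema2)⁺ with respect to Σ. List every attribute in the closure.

B, C, D, F, G, H

Schema1 ∩ Schema2 = {B, G, H}.
H → D applies, adding D
D → C, F applies, adding C, F
Closure: {B, C, D, F, G, H}.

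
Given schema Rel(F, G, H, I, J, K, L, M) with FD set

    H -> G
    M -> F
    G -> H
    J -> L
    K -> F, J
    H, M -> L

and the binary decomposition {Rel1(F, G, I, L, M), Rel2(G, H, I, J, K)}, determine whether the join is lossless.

Common attributes: Rel1 ∩ Rel2 = {G, I}.
Closure of {G, I}: G → H applies, adding H. So (G, I)⁺ = {G, H, I}.
The closure contains neither all of Rel1 = {F, G, I, L, M} nor all of Rel2 = {G, H, I, J, K}, so the common attributes are not a superkey of either fragment. The join is lossy.

No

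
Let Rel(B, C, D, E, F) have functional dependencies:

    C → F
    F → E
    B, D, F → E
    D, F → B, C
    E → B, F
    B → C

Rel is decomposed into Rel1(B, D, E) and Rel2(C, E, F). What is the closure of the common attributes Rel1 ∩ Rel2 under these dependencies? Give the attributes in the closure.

Rel1 ∩ Rel2 = {E}.
E → B, F applies, adding B, F
B → C applies, adding C
Closure: {B, C, E, F}.

B, C, E, F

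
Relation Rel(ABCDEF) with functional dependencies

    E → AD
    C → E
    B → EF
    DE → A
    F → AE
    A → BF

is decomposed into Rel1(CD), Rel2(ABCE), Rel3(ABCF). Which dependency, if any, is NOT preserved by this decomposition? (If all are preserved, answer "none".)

Check E → AD: no single fragment contains all of {ADE}, and the restricted closure of {E} across the fragments never reaches {AD}.
C → E is preserved.
B → EF is preserved.
DE → A is preserved.
F → AE is preserved.
A → BF is preserved.

E → AD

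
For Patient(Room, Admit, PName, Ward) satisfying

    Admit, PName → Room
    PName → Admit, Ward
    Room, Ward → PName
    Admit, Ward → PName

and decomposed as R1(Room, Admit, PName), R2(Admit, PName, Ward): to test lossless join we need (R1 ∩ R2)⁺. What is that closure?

Room, Admit, PName, Ward

R1 ∩ R2 = {Admit, PName}.
Admit, PName → Room applies, adding Room
PName → Admit, Ward applies, adding Ward
Closure: {Room, Admit, PName, Ward}.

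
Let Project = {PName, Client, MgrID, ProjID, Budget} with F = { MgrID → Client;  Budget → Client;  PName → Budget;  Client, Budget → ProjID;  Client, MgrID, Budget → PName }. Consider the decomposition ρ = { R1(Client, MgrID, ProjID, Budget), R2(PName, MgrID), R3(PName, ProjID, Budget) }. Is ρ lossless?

Yes

Chase test. Columns are PName, Client, MgrID, ProjID, Budget; row i has aⱼ where attribute j ∈ Ri, else bᵢⱼ.
Initial tableau (one row per fragment):
  row 1: b11 a2 a3 a4 a5
  row 2: a1 b22 a3 b24 b25
  row 3: a1 b32 b33 a4 a5
Rows 1 and 2 agree on MgrID; apply MgrID→Client and equate their Client entries.
Rows 1 and 3 agree on Budget; apply Budget→Client and equate their Client entries.
Rows 2 and 3 agree on PName; apply PName→Budget and equate their Budget entries.
Rows 1 and 2 agree on Client, Budget; apply Client, Budget→ProjID and equate their ProjID entries.
Rows 1 and 2 agree on Client, MgrID, Budget; apply Client, MgrID, Budget→PName and equate their PName entries.
Row 1 is now all distinguished symbols — the join is lossless.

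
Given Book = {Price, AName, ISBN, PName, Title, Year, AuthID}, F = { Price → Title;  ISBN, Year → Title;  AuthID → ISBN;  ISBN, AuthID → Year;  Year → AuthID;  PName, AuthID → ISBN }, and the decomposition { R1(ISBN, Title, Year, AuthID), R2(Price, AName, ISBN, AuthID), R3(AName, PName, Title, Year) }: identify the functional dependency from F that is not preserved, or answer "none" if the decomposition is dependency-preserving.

Price → Title

Check Price → Title: no single fragment contains all of {Price, Title}, and the restricted closure of {Price} across the fragments never reaches {Title}.
ISBN, Year → Title is preserved.
AuthID → ISBN is preserved.
ISBN, AuthID → Year is preserved.
Year → AuthID is preserved.
PName, AuthID → ISBN is preserved.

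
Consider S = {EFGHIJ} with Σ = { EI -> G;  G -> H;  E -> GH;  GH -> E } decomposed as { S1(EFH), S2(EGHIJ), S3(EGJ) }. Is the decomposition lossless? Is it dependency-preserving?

lossy but dependency-preserving

Lossless test (chase): Rows 2 and 3 agree on G; apply G→H and equate their H entries. Rows 1 and 2 agree on E; apply E→GH and equate their GH entries. No row becomes fully distinguished — the join is lossy.
Dependency preservation: every FD's attributes lie within a single fragment, so each can be enforced locally — preserved.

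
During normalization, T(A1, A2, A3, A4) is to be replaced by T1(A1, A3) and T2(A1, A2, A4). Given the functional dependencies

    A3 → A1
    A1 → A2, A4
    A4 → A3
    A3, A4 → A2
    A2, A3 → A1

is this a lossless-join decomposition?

Common attributes: T1 ∩ T2 = {A1}.
Closure of {A1}: A1 → A2, A4 applies, adding A2, A4; A4 → A3 applies, adding A3. So (A1)⁺ = {A1, A2, A3, A4}.
This closure contains every attribute of T1, so T1 ∩ T2 → T1. The join is lossless.

Yes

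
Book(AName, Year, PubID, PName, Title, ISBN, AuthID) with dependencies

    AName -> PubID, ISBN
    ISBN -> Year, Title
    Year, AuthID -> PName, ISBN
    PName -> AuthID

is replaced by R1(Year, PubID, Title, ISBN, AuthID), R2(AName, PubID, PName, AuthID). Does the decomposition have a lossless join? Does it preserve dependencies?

lossy and not dependency-preserving

Lossless test: (PubID, AuthID)⁺ = {PubID, AuthID}, which is a superkey of neither fragment — lossy.
Dependency preservation: the restricted closure of {AName} across the fragments never reaches {PubID, ISBN}, so AName → PubID, ISBN cannot be enforced without a join — not preserved.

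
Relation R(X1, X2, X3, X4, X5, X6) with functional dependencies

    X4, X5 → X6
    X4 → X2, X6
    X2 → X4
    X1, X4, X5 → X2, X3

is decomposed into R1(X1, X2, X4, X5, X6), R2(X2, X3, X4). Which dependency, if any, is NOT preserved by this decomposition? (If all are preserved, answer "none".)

X1, X4, X5 → X2, X3

Check X1, X4, X5 → X2, X3: no single fragment contains all of {X1, X2, X3, X4, X5}, and the restricted closure of {X1, X4, X5} across the fragments never reaches {X2, X3}.
X4, X5 → X6 is preserved.
X4 → X2, X6 is preserved.
X2 → X4 is preserved.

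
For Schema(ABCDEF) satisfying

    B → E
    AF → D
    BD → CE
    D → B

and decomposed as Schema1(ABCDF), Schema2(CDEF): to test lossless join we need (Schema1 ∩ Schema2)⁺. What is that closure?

BCDEF

Schema1 ∩ Schema2 = {CDF}.
D → B applies, adding B
B → E applies, adding E
Closure: {BCDEF}.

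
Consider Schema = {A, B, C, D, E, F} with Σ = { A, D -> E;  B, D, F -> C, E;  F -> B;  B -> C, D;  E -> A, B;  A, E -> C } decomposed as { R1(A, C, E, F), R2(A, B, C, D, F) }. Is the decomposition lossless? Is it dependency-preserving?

lossless but not dependency-preserving

Lossless test: (A, C, F)⁺ = {A, B, C, D, E, F}, which contains all of one fragment — lossless.
Dependency preservation: the restricted closure of {A, D} across the fragments never reaches {E}, so A, D → E cannot be enforced without a join — not preserved.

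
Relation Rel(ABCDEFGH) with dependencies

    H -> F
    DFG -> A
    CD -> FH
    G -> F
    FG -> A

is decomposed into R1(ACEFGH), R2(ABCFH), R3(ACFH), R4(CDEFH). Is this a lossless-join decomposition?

Chase test. Columns are ABCDEFGH; row i has aⱼ where attribute j ∈ Ri, else bᵢⱼ.
Initial tableau (one row per fragment):
  row 1: a1 b12 a3 b14 a5 a6 a7 a8
  row 2: a1 a2 a3 b24 b25 a6 b27 a8
  row 3: a1 b32 a3 b34 b35 a6 b37 a8
  row 4: b41 b42 a3 a4 a5 a6 b47 a8
No row becomes fully distinguished — the join is lossy.

No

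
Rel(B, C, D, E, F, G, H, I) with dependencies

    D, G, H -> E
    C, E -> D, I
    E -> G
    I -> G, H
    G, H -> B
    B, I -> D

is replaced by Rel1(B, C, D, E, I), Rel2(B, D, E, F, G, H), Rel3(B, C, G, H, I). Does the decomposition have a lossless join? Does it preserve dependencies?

Lossless test (chase): Rows 1 and 2 agree on E; apply E→G and equate their G entries. Rows 1 and 3 agree on I; apply I→G, H and equate their G, H entries. Rows 1 and 3 agree on B, I; apply B, I→D and equate their D entries. Rows 1 and 3 agree on D, G, H; apply D, G, H→E and equate their E entries. No row becomes fully distinguished — the join is lossy.
Dependency preservation: every FD's attributes lie within a single fragment, so each can be enforced locally — preserved.

lossy but dependency-preserving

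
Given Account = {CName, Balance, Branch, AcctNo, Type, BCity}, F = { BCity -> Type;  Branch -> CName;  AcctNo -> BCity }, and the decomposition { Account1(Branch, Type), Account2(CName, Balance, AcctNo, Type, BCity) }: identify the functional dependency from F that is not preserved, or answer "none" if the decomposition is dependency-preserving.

Branch -> CName

Check Branch → CName: no single fragment contains all of {CName, Branch}, and the restricted closure of {Branch} across the fragments never reaches {CName}.
BCity → Type is preserved.
AcctNo → BCity is preserved.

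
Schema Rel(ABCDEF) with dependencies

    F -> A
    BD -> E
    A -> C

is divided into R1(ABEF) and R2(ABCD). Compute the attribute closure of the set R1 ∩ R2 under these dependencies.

R1 ∩ R2 = {AB}.
A → C applies, adding C
Closure: {ABC}.

ABC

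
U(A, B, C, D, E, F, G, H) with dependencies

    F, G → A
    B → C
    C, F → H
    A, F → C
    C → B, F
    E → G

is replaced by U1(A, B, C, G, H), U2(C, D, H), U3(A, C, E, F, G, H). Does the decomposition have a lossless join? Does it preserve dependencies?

lossy but dependency-preserving

Lossless test (chase): Rows 1 and 2 agree on C; apply C→B, F and equate their B, F entries. Rows 1 and 3 agree on C; apply C→B, F and equate their B, F entries. No row becomes fully distinguished — the join is lossy.
Dependency preservation: C → B, F is not contained in any single fragment, but the restricted closure of its left-hand side across the fragments still reaches the right-hand side; the remaining FDs each lie inside some fragment. All dependencies are preserved.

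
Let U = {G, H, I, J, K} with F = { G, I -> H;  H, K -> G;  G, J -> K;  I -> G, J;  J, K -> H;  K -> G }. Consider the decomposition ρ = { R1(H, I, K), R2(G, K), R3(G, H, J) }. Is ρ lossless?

No

Chase test. Columns are G, H, I, J, K; row i has aⱼ where attribute j ∈ Ri, else bᵢⱼ.
Initial tableau (one row per fragment):
  row 1: b11 a2 a3 b14 a5
  row 2: a1 b22 b23 b24 a5
  row 3: a1 a2 b33 a4 b35
Rows 1 and 2 agree on K; apply K→G and equate their G entries.
No row becomes fully distinguished — the join is lossy.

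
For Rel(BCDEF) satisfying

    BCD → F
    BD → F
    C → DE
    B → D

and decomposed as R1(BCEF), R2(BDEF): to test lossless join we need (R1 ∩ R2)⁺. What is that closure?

R1 ∩ R2 = {BEF}.
B → D applies, adding D
Closure: {BDEF}.

BDEF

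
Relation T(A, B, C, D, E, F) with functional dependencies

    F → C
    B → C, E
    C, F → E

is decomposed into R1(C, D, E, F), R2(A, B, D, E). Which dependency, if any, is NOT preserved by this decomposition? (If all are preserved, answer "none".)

B → C, E

Check B → C, E: no single fragment contains all of {B, C, E}, and the restricted closure of {B} across the fragments never reaches {C, E}.
F → C is preserved.
C, F → E is preserved.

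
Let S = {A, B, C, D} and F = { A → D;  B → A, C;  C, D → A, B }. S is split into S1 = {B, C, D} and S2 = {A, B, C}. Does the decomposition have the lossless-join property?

Common attributes: S1 ∩ S2 = {B, C}.
Closure of {B, C}: B → A, C applies, adding A; A → D applies, adding D. So (B, C)⁺ = {A, B, C, D}.
This closure contains every attribute of S1, so S1 ∩ S2 → S1. The join is lossless.

Yes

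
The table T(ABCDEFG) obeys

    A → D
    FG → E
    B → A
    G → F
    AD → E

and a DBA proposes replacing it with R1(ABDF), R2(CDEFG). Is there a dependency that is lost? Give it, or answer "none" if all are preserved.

AD → E

Check AD → E: no single fragment contains all of {ADE}, and the restricted closure of {AD} across the fragments never reaches {E}.
A → D is preserved.
FG → E is preserved.
B → A is preserved.
G → F is preserved.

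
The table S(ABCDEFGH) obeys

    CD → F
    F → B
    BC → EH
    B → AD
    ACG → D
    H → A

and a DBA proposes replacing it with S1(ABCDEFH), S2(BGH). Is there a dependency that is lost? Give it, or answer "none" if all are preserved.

ACG → D

Check ACG → D: no single fragment contains all of {ACDG}, and the restricted closure of {ACG} across the fragments never reaches {D}.
CD → F is preserved.
F → B is preserved.
BC → EH is preserved.
B → AD is preserved.
H → A is preserved.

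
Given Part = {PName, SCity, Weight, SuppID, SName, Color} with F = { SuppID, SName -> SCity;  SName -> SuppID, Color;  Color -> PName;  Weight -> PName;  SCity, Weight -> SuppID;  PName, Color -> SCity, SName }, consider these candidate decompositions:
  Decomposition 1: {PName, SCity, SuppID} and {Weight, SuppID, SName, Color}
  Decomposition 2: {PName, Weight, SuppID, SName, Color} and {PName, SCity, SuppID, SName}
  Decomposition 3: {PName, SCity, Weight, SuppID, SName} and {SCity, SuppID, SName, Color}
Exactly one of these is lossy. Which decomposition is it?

Decomposition 1: common = {SuppID}, closure = {SuppID} → lossy.
Decomposition 2: common = {PName, SuppID, SName}, closure = {PName, SCity, SuppID, SName, Color} → lossless.
Decomposition 3: common = {SCity, SuppID, SName}, closure = {PName, SCity, SuppID, SName, Color} → lossless.

Decomposition 1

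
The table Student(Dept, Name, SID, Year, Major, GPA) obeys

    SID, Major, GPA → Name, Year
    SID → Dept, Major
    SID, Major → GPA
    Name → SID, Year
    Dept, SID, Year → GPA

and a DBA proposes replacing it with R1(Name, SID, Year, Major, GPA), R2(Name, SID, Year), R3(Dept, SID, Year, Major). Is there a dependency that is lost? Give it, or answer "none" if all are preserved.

none

SID, Major, GPA → Name, Year lies within R1.
SID → Dept, Major lies within R3.
SID, Major → GPA lies within R1.
Name → SID, Year lies within R1.
Dept, SID, Year → GPA: restricted closure across fragments reaches GPA.
Every dependency is enforceable on the fragments, so the decomposition is dependency-preserving.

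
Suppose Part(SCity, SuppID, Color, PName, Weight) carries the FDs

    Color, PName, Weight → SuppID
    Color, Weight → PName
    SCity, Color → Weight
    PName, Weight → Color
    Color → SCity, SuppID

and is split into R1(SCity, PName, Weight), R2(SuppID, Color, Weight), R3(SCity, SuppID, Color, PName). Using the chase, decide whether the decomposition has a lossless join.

Yes

Chase test. Columns are SCity, SuppID, Color, PName, Weight; row i has aⱼ where attribute j ∈ Ri, else bᵢⱼ.
Initial tableau (one row per fragment):
  row 1: a1 b12 b13 a4 a5
  row 2: b21 a2 a3 b24 a5
  row 3: a1 a2 a3 a4 b35
Rows 2 and 3 agree on Color; apply Color→SCity, SuppID and equate their SCity, SuppID entries.
Rows 2 and 3 agree on SCity, Color; apply SCity, Color→Weight and equate their Weight entries.
Rows 1 and 3 agree on PName, Weight; apply PName, Weight→Color and equate their Color entries.
Rows 1 and 2 agree on Color; apply Color→SCity, SuppID and equate their SCity, SuppID entries.
Rows 1 and 2 agree on Color, Weight; apply Color, Weight→PName and equate their PName entries.
Row 1 is now all distinguished symbols — the join is lossless.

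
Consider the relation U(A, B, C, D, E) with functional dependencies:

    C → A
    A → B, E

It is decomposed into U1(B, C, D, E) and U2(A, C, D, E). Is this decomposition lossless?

Common attributes: U1 ∩ U2 = {C, D, E}.
Closure of {C, D, E}: C → A applies, adding A; A → B, E applies, adding B. So (C, D, E)⁺ = {A, B, C, D, E}.
This closure contains every attribute of U1, so U1 ∩ U2 → U1. The join is lossless.

Yes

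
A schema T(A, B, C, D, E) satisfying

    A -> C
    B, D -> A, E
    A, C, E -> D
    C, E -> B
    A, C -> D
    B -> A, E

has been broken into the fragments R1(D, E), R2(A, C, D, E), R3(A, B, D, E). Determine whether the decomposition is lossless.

Chase test. Columns are A, B, C, D, E; row i has aⱼ where attribute j ∈ Ri, else bᵢⱼ.
Initial tableau (one row per fragment):
  row 1: b11 b12 b13 a4 a5
  row 2: a1 b22 a3 a4 a5
  row 3: a1 a2 b33 a4 a5
Rows 2 and 3 agree on A; apply A→C and equate their C entries.
Rows 2 and 3 agree on C, E; apply C, E→B and equate their B entries.
Row 2 is now all distinguished symbols — the join is lossless.

Yes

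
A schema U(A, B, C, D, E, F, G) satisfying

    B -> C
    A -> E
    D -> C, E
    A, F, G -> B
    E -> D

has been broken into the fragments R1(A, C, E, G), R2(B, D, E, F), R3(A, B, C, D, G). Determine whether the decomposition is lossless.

Chase test. Columns are A, B, C, D, E, F, G; row i has aⱼ where attribute j ∈ Ri, else bᵢⱼ.
Initial tableau (one row per fragment):
  row 1: a1 b12 a3 b14 a5 b16 a7
  row 2: b21 a2 b23 a4 a5 a6 b27
  row 3: a1 a2 a3 a4 b35 b36 a7
Rows 2 and 3 agree on B; apply B→C and equate their C entries.
Rows 1 and 3 agree on A; apply A→E and equate their E entries.
Rows 1 and 2 agree on E; apply E→D and equate their D entries.
No row becomes fully distinguished — the join is lossy.

No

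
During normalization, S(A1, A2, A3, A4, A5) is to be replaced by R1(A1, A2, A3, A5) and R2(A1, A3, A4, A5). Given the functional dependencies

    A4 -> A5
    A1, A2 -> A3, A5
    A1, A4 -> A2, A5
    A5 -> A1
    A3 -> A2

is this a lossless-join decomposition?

Yes

Common attributes: R1 ∩ R2 = {A1, A3, A5}.
Closure of {A1, A3, A5}: A3 → A2 applies, adding A2. So (A1, A3, A5)⁺ = {A1, A2, A3, A5}.
This closure contains every attribute of R1, so R1 ∩ R2 → R1. The join is lossless.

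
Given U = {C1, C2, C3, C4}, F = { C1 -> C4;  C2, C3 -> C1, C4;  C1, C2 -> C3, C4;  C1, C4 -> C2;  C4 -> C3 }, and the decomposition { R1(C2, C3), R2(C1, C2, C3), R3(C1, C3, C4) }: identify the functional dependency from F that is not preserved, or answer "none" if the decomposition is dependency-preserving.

none

C1 → C4 lies within R3.
C2, C3 → C1, C4: restricted closure across fragments reaches C1, C4.
C1, C2 → C3, C4: restricted closure across fragments reaches C3, C4.
C1, C4 → C2: restricted closure across fragments reaches C2.
C4 → C3 lies within R3.
Every dependency is enforceable on the fragments, so the decomposition is dependency-preserving.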